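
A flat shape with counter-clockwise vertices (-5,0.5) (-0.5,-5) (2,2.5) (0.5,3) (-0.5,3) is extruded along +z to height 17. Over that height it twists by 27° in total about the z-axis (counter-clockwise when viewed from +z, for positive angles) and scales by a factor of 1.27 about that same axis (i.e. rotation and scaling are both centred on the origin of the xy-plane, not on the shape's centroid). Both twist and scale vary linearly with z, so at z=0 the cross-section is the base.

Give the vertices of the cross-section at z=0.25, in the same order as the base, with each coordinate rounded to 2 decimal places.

t = z/height = 0.25/17 = 0.0147059
s = 1 + (scale-1)·z/height = 1 + (1.27-1)·0.25/17 = 1.003971
θ = twist·z/height = 27°·0.25/17 = 0.3971° = 0.006930 rad
cos θ = 0.999976, sin θ = 0.006930 (intermediates below are computed at full precision and shown rounded to 5 d.p.)
v1: (-5,0.5) → rotate → (-5.00334,0.46534) → ×s → (-5.02321,0.46719) → (-5.02,0.47)
v2: (-0.5,-5) → rotate → (-0.46534,-5.00334) → ×s → (-0.46719,-5.02321) → (-0.47,-5.02)
v3: (2,2.5) → rotate → (1.98263,2.51380) → ×s → (1.99050,2.52378) → (1.99,2.52)
v4: (0.5,3) → rotate → (0.47920,3.00339) → ×s → (0.48110,3.01532) → (0.48,3.02)
v5: (-0.5,3) → rotate → (-0.52078,2.99646) → ×s → (-0.52285,3.00836) → (-0.52,3.01)

Cross-section at z=0.25: (-5.02,0.47) (-0.47,-5.02) (1.99,2.52) (0.48,3.02) (-0.52,3.01)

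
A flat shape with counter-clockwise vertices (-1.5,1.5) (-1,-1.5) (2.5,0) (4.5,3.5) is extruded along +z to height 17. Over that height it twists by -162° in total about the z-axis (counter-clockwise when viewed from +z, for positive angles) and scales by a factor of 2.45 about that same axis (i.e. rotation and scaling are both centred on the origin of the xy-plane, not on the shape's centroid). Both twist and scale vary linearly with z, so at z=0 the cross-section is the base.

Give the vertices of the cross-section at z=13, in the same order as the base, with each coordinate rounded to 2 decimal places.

t = z/height = 13/17 = 0.764706
s = 1 + (scale-1)·z/height = 1 + (2.45-1)·13/17 = 2.108824
θ = twist·z/height = -162°·13/17 = -123.8824° = -2.162155 rad
cos θ = -0.557489, sin θ = -0.830184 (intermediates below are computed at full precision and shown rounded to 5 d.p.)
v1: (-1.5,1.5) → rotate → (2.08151,0.40904) → ×s → (4.38954,0.86260) → (4.39,0.86)
v2: (-1,-1.5) → rotate → (-0.68779,1.66642) → ×s → (-1.45042,3.51418) → (-1.45,3.51)
v3: (2.5,0) → rotate → (-1.39372,-2.07546) → ×s → (-2.93912,-4.37678) → (-2.94,-4.38)
v4: (4.5,3.5) → rotate → (0.39694,-5.68704) → ×s → (0.83708,-11.99297) → (0.84,-11.99)

Cross-section at z=13: (4.39,0.86) (-1.45,3.51) (-2.94,-4.38) (0.84,-11.99)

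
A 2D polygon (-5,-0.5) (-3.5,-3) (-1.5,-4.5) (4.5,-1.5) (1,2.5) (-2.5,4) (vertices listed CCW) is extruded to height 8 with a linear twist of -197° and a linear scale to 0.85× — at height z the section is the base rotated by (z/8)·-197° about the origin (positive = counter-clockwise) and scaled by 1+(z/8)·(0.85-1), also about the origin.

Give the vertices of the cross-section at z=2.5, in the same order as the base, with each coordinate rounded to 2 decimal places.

t = z/height = 2.5/8 = 0.3125
s = 1 + (scale-1)·z/height = 1 + (0.85-1)·2.5/8 = 0.953125
θ = twist·z/height = -197°·2.5/8 = -61.5625° = -1.074468 rad
cos θ = 0.476200, sin θ = -0.879337 (intermediates below are computed at full precision and shown rounded to 5 d.p.)
v1: (-5,-0.5) → rotate → (-2.82067,4.15859) → ×s → (-2.68845,3.96365) → (-2.69,3.96)
v2: (-3.5,-3) → rotate → (-4.30471,1.64908) → ×s → (-4.10293,1.57178) → (-4.10,1.57)
v3: (-1.5,-4.5) → rotate → (-4.67132,-0.82389) → ×s → (-4.45235,-0.78527) → (-4.45,-0.79)
v4: (4.5,-1.5) → rotate → (0.82389,-4.67132) → ×s → (0.78527,-4.45235) → (0.79,-4.45)
v5: (1,2.5) → rotate → (2.67454,0.31116) → ×s → (2.54917,0.29658) → (2.55,0.30)
v6: (-2.5,4) → rotate → (2.32685,4.10314) → ×s → (2.21778,3.91081) → (2.22,3.91)

Cross-section at z=2.5: (-2.69,3.96) (-4.10,1.57) (-4.45,-0.79) (0.79,-4.45) (2.55,0.30) (2.22,3.91)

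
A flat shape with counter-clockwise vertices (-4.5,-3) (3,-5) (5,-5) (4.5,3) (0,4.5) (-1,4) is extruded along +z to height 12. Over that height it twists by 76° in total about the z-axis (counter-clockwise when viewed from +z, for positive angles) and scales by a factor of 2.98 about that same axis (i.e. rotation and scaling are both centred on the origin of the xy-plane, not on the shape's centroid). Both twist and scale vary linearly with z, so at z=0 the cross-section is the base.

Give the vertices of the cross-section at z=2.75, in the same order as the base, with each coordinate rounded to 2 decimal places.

Cross-section at z=2.75: (-4.94,-6.12) (6.34,-5.63) (9.11,-4.76) (4.94,6.12) (-1.96,6.24) (-3.13,5.11)

t = z/height = 2.75/12 = 0.229167
s = 1 + (scale-1)·z/height = 1 + (2.98-1)·2.75/12 = 1.453750
θ = twist·z/height = 76°·2.75/12 = 17.4167° = 0.303978 rad
cos θ = 0.954153, sin θ = 0.299318 (intermediates below are computed at full precision and shown rounded to 5 d.p.)
v1: (-4.5,-3) → rotate → (-3.39573,-4.20939) → ×s → (-4.93655,-6.11940) → (-4.94,-6.12)
v2: (3,-5) → rotate → (4.35905,-3.87281) → ×s → (6.33697,-5.63010) → (6.34,-5.63)
v3: (5,-5) → rotate → (6.26736,-3.27417) → ×s → (9.11117,-4.75983) → (9.11,-4.76)
v4: (4.5,3) → rotate → (3.39573,4.20939) → ×s → (4.93655,6.11940) → (4.94,6.12)
v5: (0,4.5) → rotate → (-1.34693,4.29369) → ×s → (-1.95810,6.24195) → (-1.96,6.24)
v6: (-1,4) → rotate → (-2.15143,3.51729) → ×s → (-3.12764,5.11327) → (-3.13,5.11)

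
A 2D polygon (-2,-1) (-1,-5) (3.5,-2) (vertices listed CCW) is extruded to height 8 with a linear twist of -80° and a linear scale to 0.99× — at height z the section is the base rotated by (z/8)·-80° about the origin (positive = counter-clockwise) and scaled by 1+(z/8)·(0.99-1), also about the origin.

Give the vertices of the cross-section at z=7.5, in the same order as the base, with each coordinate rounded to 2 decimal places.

t = z/height = 7.5/8 = 0.9375
s = 1 + (scale-1)·z/height = 1 + (0.99-1)·7.5/8 = 0.990625
θ = twist·z/height = -80°·7.5/8 = -75.0000° = -1.308997 rad
cos θ = 0.258819, sin θ = -0.965926 (intermediates below are computed at full precision and shown rounded to 5 d.p.)
v1: (-2,-1) → rotate → (-1.48356,1.67303) → ×s → (-1.46966,1.65735) → (-1.47,1.66)
v2: (-1,-5) → rotate → (-5.08845,-0.32817) → ×s → (-5.04074,-0.32509) → (-5.04,-0.33)
v3: (3.5,-2) → rotate → (-1.02598,-3.89838) → ×s → (-1.01637,-3.86183) → (-1.02,-3.86)

Cross-section at z=7.5: (-1.47,1.66) (-5.04,-0.33) (-1.02,-3.86)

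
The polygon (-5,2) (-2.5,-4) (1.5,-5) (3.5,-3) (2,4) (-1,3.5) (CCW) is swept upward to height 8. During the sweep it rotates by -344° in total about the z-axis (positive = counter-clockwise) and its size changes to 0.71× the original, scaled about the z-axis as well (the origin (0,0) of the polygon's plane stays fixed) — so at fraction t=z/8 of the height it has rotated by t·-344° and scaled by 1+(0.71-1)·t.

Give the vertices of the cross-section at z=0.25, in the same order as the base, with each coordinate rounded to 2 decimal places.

t = z/height = 0.25/8 = 0.03125
s = 1 + (scale-1)·z/height = 1 + (0.71-1)·0.25/8 = 0.990938
θ = twist·z/height = -344°·0.25/8 = -10.7500° = -0.187623 rad
cos θ = 0.982450, sin θ = -0.186524 (intermediates below are computed at full precision and shown rounded to 5 d.p.)
v1: (-5,2) → rotate → (-4.53920,2.89752) → ×s → (-4.49807,2.87126) → (-4.50,2.87)
v2: (-2.5,-4) → rotate → (-3.20222,-3.46349) → ×s → (-3.17320,-3.43210) → (-3.17,-3.43)
v3: (1.5,-5) → rotate → (0.54106,-5.19204) → ×s → (0.53615,-5.14499) → (0.54,-5.14)
v4: (3.5,-3) → rotate → (2.87900,-3.60019) → ×s → (2.85291,-3.56756) → (2.85,-3.57)
v5: (2,4) → rotate → (2.71100,3.55675) → ×s → (2.68643,3.52452) → (2.69,3.52)
v6: (-1,3.5) → rotate → (-0.32962,3.62510) → ×s → (-0.32663,3.59225) → (-0.33,3.59)

Cross-section at z=0.25: (-4.50,2.87) (-3.17,-3.43) (0.54,-5.14) (2.85,-3.57) (2.69,3.52) (-0.33,3.59)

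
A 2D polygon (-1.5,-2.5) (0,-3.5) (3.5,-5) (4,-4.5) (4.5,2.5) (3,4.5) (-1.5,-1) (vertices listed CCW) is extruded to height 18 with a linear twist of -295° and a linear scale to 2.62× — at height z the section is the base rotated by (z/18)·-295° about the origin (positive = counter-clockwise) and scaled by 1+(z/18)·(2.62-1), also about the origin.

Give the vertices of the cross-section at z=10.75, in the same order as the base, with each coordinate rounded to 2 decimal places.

Cross-section at z=10.75: (2.62,5.10) (-0.46,6.87) (-7.53,9.36) (-8.44,8.31) (-8.51,-5.50) (-5.30,-9.23) (2.81,2.16)

t = z/height = 10.75/18 = 0.597222
s = 1 + (scale-1)·z/height = 1 + (2.62-1)·10.75/18 = 1.967500
θ = twist·z/height = -295°·10.75/18 = -176.1806° = -3.074931 rad
cos θ = -0.997779, sin θ = -0.066613 (intermediates below are computed at full precision and shown rounded to 5 d.p.)
v1: (-1.5,-2.5) → rotate → (1.33014,2.59437) → ×s → (2.61704,5.10442) → (2.62,5.10)
v2: (0,-3.5) → rotate → (-0.23314,3.49223) → ×s → (-0.45871,6.87096) → (-0.46,6.87)
v3: (3.5,-5) → rotate → (-3.82529,4.75575) → ×s → (-7.52626,9.35694) → (-7.53,9.36)
v4: (4,-4.5) → rotate → (-4.29087,4.22356) → ×s → (-8.44229,8.30984) → (-8.44,8.31)
v5: (4.5,2.5) → rotate → (-4.32347,-2.79420) → ×s → (-8.50643,-5.49760) → (-8.51,-5.50)
v6: (3,4.5) → rotate → (-2.69358,-4.68984) → ×s → (-5.29962,-9.22727) → (-5.30,-9.23)
v7: (-1.5,-1) → rotate → (1.43006,1.09770) → ×s → (2.81363,2.15972) → (2.81,2.16)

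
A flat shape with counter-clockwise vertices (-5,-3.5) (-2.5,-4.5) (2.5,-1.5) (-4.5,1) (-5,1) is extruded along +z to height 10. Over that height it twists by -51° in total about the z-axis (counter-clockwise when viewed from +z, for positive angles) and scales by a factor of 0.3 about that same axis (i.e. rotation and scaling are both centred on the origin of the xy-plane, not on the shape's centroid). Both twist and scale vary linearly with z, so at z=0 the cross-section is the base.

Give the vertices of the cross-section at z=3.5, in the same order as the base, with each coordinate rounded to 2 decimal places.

t = z/height = 3.5/10 = 0.35
s = 1 + (scale-1)·z/height = 1 + (0.3-1)·3.5/10 = 0.755000
θ = twist·z/height = -51°·3.5/10 = -17.8500° = -0.311541 rad
cos θ = 0.951862, sin θ = -0.306526 (intermediates below are computed at full precision and shown rounded to 5 d.p.)
v1: (-5,-3.5) → rotate → (-5.83215,-1.79889) → ×s → (-4.40328,-1.35816) → (-4.40,-1.36)
v2: (-2.5,-4.5) → rotate → (-3.75902,-3.51706) → ×s → (-2.83806,-2.65538) → (-2.84,-2.66)
v3: (2.5,-1.5) → rotate → (1.91987,-2.19411) → ×s → (1.44950,-1.65655) → (1.45,-1.66)
v4: (-4.5,1) → rotate → (-3.97685,2.33123) → ×s → (-3.00252,1.76008) → (-3.00,1.76)
v5: (-5,1) → rotate → (-4.45279,2.48449) → ×s → (-3.36185,1.87579) → (-3.36,1.88)

Cross-section at z=3.5: (-4.40,-1.36) (-2.84,-2.66) (1.45,-1.66) (-3.00,1.76) (-3.36,1.88)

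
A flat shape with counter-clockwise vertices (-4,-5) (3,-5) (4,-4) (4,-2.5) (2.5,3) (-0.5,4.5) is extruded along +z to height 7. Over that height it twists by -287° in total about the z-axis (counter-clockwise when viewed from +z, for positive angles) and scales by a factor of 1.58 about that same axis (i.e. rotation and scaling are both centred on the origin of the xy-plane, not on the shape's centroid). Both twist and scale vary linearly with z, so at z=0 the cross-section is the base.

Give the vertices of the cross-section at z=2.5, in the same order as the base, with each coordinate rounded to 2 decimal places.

t = z/height = 2.5/7 = 0.357143
s = 1 + (scale-1)·z/height = 1 + (1.58-1)·2.5/7 = 1.207143
θ = twist·z/height = -287°·2.5/7 = -102.5000° = -1.788962 rad
cos θ = -0.216440, sin θ = -0.976296 (intermediates below are computed at full precision and shown rounded to 5 d.p.)
v1: (-4,-5) → rotate → (-4.01572,4.98738) → ×s → (-4.84755,6.02048) → (-4.85,6.02)
v2: (3,-5) → rotate → (-5.53080,-1.84669) → ×s → (-6.67646,-2.22922) → (-6.68,-2.23)
v3: (4,-4) → rotate → (-4.77094,-3.03943) → ×s → (-5.75921,-3.66902) → (-5.76,-3.67)
v4: (4,-2.5) → rotate → (-3.30650,-3.36408) → ×s → (-3.99142,-4.06093) → (-3.99,-4.06)
v5: (2.5,3) → rotate → (2.38779,-3.09006) → ×s → (2.88240,-3.73014) → (2.88,-3.73)
v6: (-0.5,4.5) → rotate → (4.50155,-0.48583) → ×s → (5.43402,-0.58647) → (5.43,-0.59)

Cross-section at z=2.5: (-4.85,6.02) (-6.68,-2.23) (-5.76,-3.67) (-3.99,-4.06) (2.88,-3.73) (5.43,-0.59)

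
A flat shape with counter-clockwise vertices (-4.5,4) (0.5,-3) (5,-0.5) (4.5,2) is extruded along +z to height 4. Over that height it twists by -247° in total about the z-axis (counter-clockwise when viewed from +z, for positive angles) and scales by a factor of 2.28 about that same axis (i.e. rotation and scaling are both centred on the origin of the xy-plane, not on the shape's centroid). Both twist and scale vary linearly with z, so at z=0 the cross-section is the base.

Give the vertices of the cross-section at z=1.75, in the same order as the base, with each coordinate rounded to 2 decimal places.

t = z/height = 1.75/4 = 0.4375
s = 1 + (scale-1)·z/height = 1 + (2.28-1)·1.75/4 = 1.560000
θ = twist·z/height = -247°·1.75/4 = -108.0625° = -1.886046 rad
cos θ = -0.310054, sin θ = -0.950719 (intermediates below are computed at full precision and shown rounded to 5 d.p.)
v1: (-4.5,4) → rotate → (5.19812,3.03802) → ×s → (8.10907,4.73931) → (8.11,4.74)
v2: (0.5,-3) → rotate → (-3.00718,0.45480) → ×s → (-4.69121,0.70949) → (-4.69,0.71)
v3: (5,-0.5) → rotate → (-2.02563,-4.59857) → ×s → (-3.15998,-7.17376) → (-3.16,-7.17)
v4: (4.5,2) → rotate → (0.50619,-4.89834) → ×s → (0.78966,-7.64142) → (0.79,-7.64)

Cross-section at z=1.75: (8.11,4.74) (-4.69,0.71) (-3.16,-7.17) (0.79,-7.64)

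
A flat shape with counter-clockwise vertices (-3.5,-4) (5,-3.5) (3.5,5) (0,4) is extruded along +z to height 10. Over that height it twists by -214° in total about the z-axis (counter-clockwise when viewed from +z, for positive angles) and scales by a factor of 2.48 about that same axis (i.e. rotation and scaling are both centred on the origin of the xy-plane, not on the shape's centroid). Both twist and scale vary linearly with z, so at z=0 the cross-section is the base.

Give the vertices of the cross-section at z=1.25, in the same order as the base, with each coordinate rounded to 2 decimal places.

t = z/height = 1.25/10 = 0.125
s = 1 + (scale-1)·z/height = 1 + (2.48-1)·1.25/10 = 1.185000
θ = twist·z/height = -214°·1.25/10 = -26.7500° = -0.466876 rad
cos θ = 0.892979, sin θ = -0.450098 (intermediates below are computed at full precision and shown rounded to 5 d.p.)
v1: (-3.5,-4) → rotate → (-4.92582,-1.99657) → ×s → (-5.83710,-2.36594) → (-5.84,-2.37)
v2: (5,-3.5) → rotate → (2.88955,-5.37592) → ×s → (3.42412,-6.37046) → (3.42,-6.37)
v3: (3.5,5) → rotate → (5.37592,2.88955) → ×s → (6.37046,3.42412) → (6.37,3.42)
v4: (0,4) → rotate → (1.80039,3.57192) → ×s → (2.13347,4.23272) → (2.13,4.23)

Cross-section at z=1.25: (-5.84,-2.37) (3.42,-6.37) (6.37,3.42) (2.13,4.23)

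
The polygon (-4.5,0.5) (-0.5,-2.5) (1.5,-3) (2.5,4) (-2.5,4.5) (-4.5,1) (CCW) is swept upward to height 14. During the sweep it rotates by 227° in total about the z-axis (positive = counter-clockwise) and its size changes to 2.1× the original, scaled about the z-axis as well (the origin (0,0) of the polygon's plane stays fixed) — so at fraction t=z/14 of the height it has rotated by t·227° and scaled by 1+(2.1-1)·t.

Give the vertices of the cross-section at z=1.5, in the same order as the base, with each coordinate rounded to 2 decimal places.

Cross-section at z=1.5: (-4.81,-1.56) (0.64,-2.78) (2.91,-2.37) (0.71,5.23) (-4.62,3.43) (-5.04,-1.05)

t = z/height = 1.5/14 = 0.107143
s = 1 + (scale-1)·z/height = 1 + (2.1-1)·1.5/14 = 1.117857
θ = twist·z/height = 227°·1.5/14 = 24.3214° = 0.424489 rad
cos θ = 0.911249, sin θ = 0.411855 (intermediates below are computed at full precision and shown rounded to 5 d.p.)
v1: (-4.5,0.5) → rotate → (-4.30655,-1.39772) → ×s → (-4.81411,-1.56246) → (-4.81,-1.56)
v2: (-0.5,-2.5) → rotate → (0.57401,-2.48405) → ×s → (0.64166,-2.77681) → (0.64,-2.78)
v3: (1.5,-3) → rotate → (2.60244,-2.11597) → ×s → (2.90916,-2.36535) → (2.91,-2.37)
v4: (2.5,4) → rotate → (0.63070,4.67464) → ×s → (0.70504,5.22557) → (0.71,5.23)
v5: (-2.5,4.5) → rotate → (-4.13147,3.07098) → ×s → (-4.61840,3.43292) → (-4.62,3.43)
v6: (-4.5,1) → rotate → (-4.51248,-0.94210) → ×s → (-5.04430,-1.05313) → (-5.04,-1.05)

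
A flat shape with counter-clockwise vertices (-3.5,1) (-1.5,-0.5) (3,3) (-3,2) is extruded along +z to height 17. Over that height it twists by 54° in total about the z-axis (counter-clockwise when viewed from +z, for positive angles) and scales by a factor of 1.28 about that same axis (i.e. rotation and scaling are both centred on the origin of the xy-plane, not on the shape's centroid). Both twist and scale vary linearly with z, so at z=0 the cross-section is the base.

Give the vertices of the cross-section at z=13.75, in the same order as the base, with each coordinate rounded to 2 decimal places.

Cross-section at z=13.75: (-3.95,-2.08) (-0.91,-1.71) (0.12,5.20) (-4.36,-0.77)

t = z/height = 13.75/17 = 0.808824
s = 1 + (scale-1)·z/height = 1 + (1.28-1)·13.75/17 = 1.226471
θ = twist·z/height = 54°·13.75/17 = 43.6765° = 0.762298 rad
cos θ = 0.723251, sin θ = 0.690585 (intermediates below are computed at full precision and shown rounded to 5 d.p.)
v1: (-3.5,1) → rotate → (-3.22196,-1.69380) → ×s → (-3.95164,-2.07739) → (-3.95,-2.08)
v2: (-1.5,-0.5) → rotate → (-0.73958,-1.39750) → ×s → (-0.90708,-1.71400) → (-0.91,-1.71)
v3: (3,3) → rotate → (0.09800,4.24151) → ×s → (0.12019,5.20209) → (0.12,5.20)
v4: (-3,2) → rotate → (-3.55092,-0.62525) → ×s → (-4.35510,-0.76686) → (-4.36,-0.77)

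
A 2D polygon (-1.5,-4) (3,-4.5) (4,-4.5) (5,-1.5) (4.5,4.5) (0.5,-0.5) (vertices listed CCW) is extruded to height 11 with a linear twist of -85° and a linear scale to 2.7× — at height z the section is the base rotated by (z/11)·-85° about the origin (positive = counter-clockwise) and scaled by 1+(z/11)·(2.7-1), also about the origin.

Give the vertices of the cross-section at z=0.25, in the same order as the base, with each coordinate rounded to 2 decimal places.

t = z/height = 0.25/11 = 0.0227273
s = 1 + (scale-1)·z/height = 1 + (2.7-1)·0.25/11 = 1.038636
θ = twist·z/height = -85°·0.25/11 = -1.9318° = -0.033717 rad
cos θ = 0.999432, sin θ = -0.033710 (intermediates below are computed at full precision and shown rounded to 5 d.p.)
v1: (-1.5,-4) → rotate → (-1.63399,-3.94716) → ×s → (-1.69712,-4.09967) → (-1.70,-4.10)
v2: (3,-4.5) → rotate → (2.84660,-4.59857) → ×s → (2.95658,-4.77625) → (2.96,-4.78)
v3: (4,-4.5) → rotate → (3.84603,-4.63228) → ×s → (3.99463,-4.81126) → (3.99,-4.81)
v4: (5,-1.5) → rotate → (4.94659,-1.66770) → ×s → (5.13771,-1.73213) → (5.14,-1.73)
v5: (4.5,4.5) → rotate → (4.64914,4.34575) → ×s → (4.82876,4.51365) → (4.83,4.51)
v6: (0.5,-0.5) → rotate → (0.48286,-0.51657) → ×s → (0.50152,-0.53653) → (0.50,-0.54)

Cross-section at z=0.25: (-1.70,-4.10) (2.96,-4.78) (3.99,-4.81) (5.14,-1.73) (4.83,4.51) (0.50,-0.54)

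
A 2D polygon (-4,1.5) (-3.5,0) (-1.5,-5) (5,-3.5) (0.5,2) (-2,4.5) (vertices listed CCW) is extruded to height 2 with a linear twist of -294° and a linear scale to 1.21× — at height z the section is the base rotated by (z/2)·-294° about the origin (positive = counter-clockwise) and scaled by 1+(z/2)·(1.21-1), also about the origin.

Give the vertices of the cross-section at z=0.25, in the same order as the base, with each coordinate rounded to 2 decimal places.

t = z/height = 0.25/2 = 0.125
s = 1 + (scale-1)·z/height = 1 + (1.21-1)·0.25/2 = 1.026250
θ = twist·z/height = -294°·0.25/2 = -36.7500° = -0.641409 rad
cos θ = 0.801254, sin θ = -0.598325 (intermediates below are computed at full precision and shown rounded to 5 d.p.)
v1: (-4,1.5) → rotate → (-2.30753,3.59518) → ×s → (-2.36810,3.68955) → (-2.37,3.69)
v2: (-3.5,0) → rotate → (-2.80439,2.09414) → ×s → (-2.87800,2.14911) → (-2.88,2.15)
v3: (-1.5,-5) → rotate → (-4.19350,-3.10878) → ×s → (-4.30358,-3.19039) → (-4.30,-3.19)
v4: (5,-3.5) → rotate → (1.91213,-5.79601) → ×s → (1.96233,-5.94816) → (1.96,-5.95)
v5: (0.5,2) → rotate → (1.59728,1.30335) → ×s → (1.63920,1.33756) → (1.64,1.34)
v6: (-2,4.5) → rotate → (1.08995,4.80229) → ×s → (1.11856,4.92835) → (1.12,4.93)

Cross-section at z=0.25: (-2.37,3.69) (-2.88,2.15) (-4.30,-3.19) (1.96,-5.95) (1.64,1.34) (1.12,4.93)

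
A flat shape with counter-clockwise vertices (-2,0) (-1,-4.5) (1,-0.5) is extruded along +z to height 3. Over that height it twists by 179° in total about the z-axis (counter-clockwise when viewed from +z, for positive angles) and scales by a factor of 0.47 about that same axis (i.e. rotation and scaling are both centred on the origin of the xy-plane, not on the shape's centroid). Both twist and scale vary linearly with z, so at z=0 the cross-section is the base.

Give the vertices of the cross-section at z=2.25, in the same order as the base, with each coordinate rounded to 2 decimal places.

t = z/height = 2.25/3 = 0.75
s = 1 + (scale-1)·z/height = 1 + (0.47-1)·2.25/3 = 0.602500
θ = twist·z/height = 179°·2.25/3 = 134.2500° = 2.343105 rad
cos θ = -0.697790, sin θ = 0.716302 (intermediates below are computed at full precision and shown rounded to 5 d.p.)
v1: (-2,0) → rotate → (1.39558,-1.43260) → ×s → (0.84084,-0.86314) → (0.84,-0.86)
v2: (-1,-4.5) → rotate → (3.92115,2.42376) → ×s → (2.36249,1.46031) → (2.36,1.46)
v3: (1,-0.5) → rotate → (-0.33964,1.06520) → ×s → (-0.20463,0.64178) → (-0.20,0.64)

Cross-section at z=2.25: (0.84,-0.86) (2.36,1.46) (-0.20,0.64)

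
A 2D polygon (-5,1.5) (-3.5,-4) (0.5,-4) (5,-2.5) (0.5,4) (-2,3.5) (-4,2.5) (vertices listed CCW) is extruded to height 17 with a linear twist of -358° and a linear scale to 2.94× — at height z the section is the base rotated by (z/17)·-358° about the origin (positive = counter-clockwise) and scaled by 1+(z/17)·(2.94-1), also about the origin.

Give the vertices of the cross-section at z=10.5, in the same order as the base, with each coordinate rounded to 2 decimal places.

Cross-section at z=10.5: (6.11,-9.71) (11.58,1.56) (4.95,7.35) (-4.67,11.37) (-6.61,-5.90) (-1.75,-8.69) (3.01,-9.92)

t = z/height = 10.5/17 = 0.617647
s = 1 + (scale-1)·z/height = 1 + (2.94-1)·10.5/17 = 2.198235
θ = twist·z/height = -358°·10.5/17 = -221.1176° = -3.859231 rad
cos θ = -0.753361, sin θ = 0.657607 (intermediates below are computed at full precision and shown rounded to 5 d.p.)
v1: (-5,1.5) → rotate → (2.78039,-4.41808) → ×s → (6.11196,-9.71197) → (6.11,-9.71)
v2: (-3.5,-4) → rotate → (5.26719,0.71182) → ×s → (11.57853,1.56474) → (11.58,1.56)
v3: (0.5,-4) → rotate → (2.25375,3.34225) → ×s → (4.95427,7.34705) → (4.95,7.35)
v4: (5,-2.5) → rotate → (-2.12279,5.17144) → ×s → (-4.66638,11.36804) → (-4.67,11.37)
v5: (0.5,4) → rotate → (-3.00711,-2.68464) → ×s → (-6.61033,-5.90147) → (-6.61,-5.90)
v6: (-2,3.5) → rotate → (-0.79490,-3.95198) → ×s → (-1.74739,-8.68738) → (-1.75,-8.69)
v7: (-4,2.5) → rotate → (1.36943,-4.51383) → ×s → (3.01032,-9.92246) → (3.01,-9.92)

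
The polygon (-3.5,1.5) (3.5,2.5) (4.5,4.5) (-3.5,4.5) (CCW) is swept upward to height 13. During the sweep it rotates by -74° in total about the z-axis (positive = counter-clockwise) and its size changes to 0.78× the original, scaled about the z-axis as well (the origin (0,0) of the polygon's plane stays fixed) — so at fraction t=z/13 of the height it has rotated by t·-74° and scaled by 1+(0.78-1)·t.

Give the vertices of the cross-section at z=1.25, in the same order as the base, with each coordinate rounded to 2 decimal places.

Cross-section at z=1.25: (-3.22,1.88) (3.70,2.00) (4.92,3.83) (-2.85,4.80)

t = z/height = 1.25/13 = 0.0961538
s = 1 + (scale-1)·z/height = 1 + (0.78-1)·1.25/13 = 0.978846
θ = twist·z/height = -74°·1.25/13 = -7.1154° = -0.124187 rad
cos θ = 0.992299, sin θ = -0.123868 (intermediates below are computed at full precision and shown rounded to 5 d.p.)
v1: (-3.5,1.5) → rotate → (-3.28724,1.92199) → ×s → (-3.21771,1.88133) → (-3.22,1.88)
v2: (3.5,2.5) → rotate → (3.78272,2.04721) → ×s → (3.70270,2.00390) → (3.70,2.00)
v3: (4.5,4.5) → rotate → (5.02275,3.90794) → ×s → (4.91650,3.82527) → (4.92,3.83)
v4: (-3.5,4.5) → rotate → (-2.91564,4.89888) → ×s → (-2.85396,4.79525) → (-2.85,4.80)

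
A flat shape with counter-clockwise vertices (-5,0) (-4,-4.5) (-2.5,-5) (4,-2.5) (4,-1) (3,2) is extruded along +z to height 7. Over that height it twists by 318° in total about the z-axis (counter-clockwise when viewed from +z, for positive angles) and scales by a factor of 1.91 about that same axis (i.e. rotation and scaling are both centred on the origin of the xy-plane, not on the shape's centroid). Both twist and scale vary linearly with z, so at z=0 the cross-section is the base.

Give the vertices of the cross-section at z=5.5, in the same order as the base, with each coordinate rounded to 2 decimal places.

t = z/height = 5.5/7 = 0.785714
s = 1 + (scale-1)·z/height = 1 + (1.91-1)·5.5/7 = 1.715000
θ = twist·z/height = 318°·5.5/7 = 249.8571° = 4.360830 rad
cos θ = -0.344362, sin θ = -0.938837 (intermediates below are computed at full precision and shown rounded to 5 d.p.)
v1: (-5,0) → rotate → (1.72181,4.69418) → ×s → (2.95290,8.05053) → (2.95,8.05)
v2: (-4,-4.5) → rotate → (-2.84732,5.30498) → ×s → (-4.88315,9.09804) → (-4.88,9.10)
v3: (-2.5,-5) → rotate → (-3.83328,4.06890) → ×s → (-6.57407,6.97817) → (-6.57,6.98)
v4: (4,-2.5) → rotate → (-3.72454,-2.89444) → ×s → (-6.38759,-4.96397) → (-6.39,-4.96)
v5: (4,-1) → rotate → (-2.31629,-3.41099) → ×s → (-3.97243,-5.84984) → (-3.97,-5.85)
v6: (3,2) → rotate → (0.84459,-3.50523) → ×s → (1.44847,-6.01148) → (1.45,-6.01)

Cross-section at z=5.5: (2.95,8.05) (-4.88,9.10) (-6.57,6.98) (-6.39,-4.96) (-3.97,-5.85) (1.45,-6.01)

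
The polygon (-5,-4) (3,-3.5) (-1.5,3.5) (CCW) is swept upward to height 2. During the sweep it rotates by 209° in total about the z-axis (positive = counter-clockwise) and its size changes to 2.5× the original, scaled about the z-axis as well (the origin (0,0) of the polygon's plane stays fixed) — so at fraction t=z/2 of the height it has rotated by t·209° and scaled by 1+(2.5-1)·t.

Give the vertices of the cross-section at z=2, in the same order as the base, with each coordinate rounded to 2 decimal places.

Cross-section at z=2: (6.08,14.81) (-10.80,4.02) (7.52,-5.83)

t = z/height = 2/2 = 1
s = 1 + (scale-1)·z/height = 1 + (2.5-1)·2/2 = 2.500000
θ = twist·z/height = 209°·2/2 = 209.0000° = 3.647738 rad
cos θ = -0.874620, sin θ = -0.484810 (intermediates below are computed at full precision and shown rounded to 5 d.p.)
v1: (-5,-4) → rotate → (2.43386,5.92253) → ×s → (6.08465,14.80632) → (6.08,14.81)
v2: (3,-3.5) → rotate → (-4.32069,1.60674) → ×s → (-10.80173,4.01685) → (-10.80,4.02)
v3: (-1.5,3.5) → rotate → (3.00876,-2.33395) → ×s → (7.52191,-5.83489) → (7.52,-5.83)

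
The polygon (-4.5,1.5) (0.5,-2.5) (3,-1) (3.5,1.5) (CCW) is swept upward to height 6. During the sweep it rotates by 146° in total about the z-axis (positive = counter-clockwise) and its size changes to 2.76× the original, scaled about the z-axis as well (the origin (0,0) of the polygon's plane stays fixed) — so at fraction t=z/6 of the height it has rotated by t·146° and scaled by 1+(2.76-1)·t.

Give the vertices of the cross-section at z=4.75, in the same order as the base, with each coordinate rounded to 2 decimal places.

t = z/height = 4.75/6 = 0.791667
s = 1 + (scale-1)·z/height = 1 + (2.76-1)·4.75/6 = 2.393333
θ = twist·z/height = 146°·4.75/6 = 115.5833° = 2.017310 rad
cos θ = -0.431823, sin θ = 0.901958 (intermediates below are computed at full precision and shown rounded to 5 d.p.)
v1: (-4.5,1.5) → rotate → (0.59027,-4.70655) → ×s → (1.41271,-11.26434) → (1.41,-11.26)
v2: (0.5,-2.5) → rotate → (2.03898,1.53054) → ×s → (4.87997,3.66309) → (4.88,3.66)
v3: (3,-1) → rotate → (-0.39351,3.13770) → ×s → (-0.94181,7.50956) → (-0.94,7.51)
v4: (3.5,1.5) → rotate → (-2.86432,2.50912) → ×s → (-6.85527,6.00516) → (-6.86,6.01)

Cross-section at z=4.75: (1.41,-11.26) (4.88,3.66) (-0.94,7.51) (-6.86,6.01)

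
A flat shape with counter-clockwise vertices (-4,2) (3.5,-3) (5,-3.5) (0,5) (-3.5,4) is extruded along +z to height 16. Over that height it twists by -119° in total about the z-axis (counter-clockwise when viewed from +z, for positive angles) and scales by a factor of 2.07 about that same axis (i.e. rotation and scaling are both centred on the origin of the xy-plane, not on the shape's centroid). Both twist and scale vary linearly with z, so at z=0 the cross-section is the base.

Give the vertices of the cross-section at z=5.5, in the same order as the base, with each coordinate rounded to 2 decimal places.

Cross-section at z=5.5: (-2.34,5.65) (0.93,-6.24) (2.03,-8.10) (4.48,5.17) (-0.04,7.27)

t = z/height = 5.5/16 = 0.34375
s = 1 + (scale-1)·z/height = 1 + (2.07-1)·5.5/16 = 1.367813
θ = twist·z/height = -119°·5.5/16 = -40.9063° = -0.713949 rad
cos θ = 0.755782, sin θ = -0.654823 (intermediates below are computed at full precision and shown rounded to 5 d.p.)
v1: (-4,2) → rotate → (-1.71348,4.13086) → ×s → (-2.34372,5.65024) → (-2.34,5.65)
v2: (3.5,-3) → rotate → (0.68077,-4.55923) → ×s → (0.93116,-6.23617) → (0.93,-6.24)
v3: (5,-3.5) → rotate → (1.48703,-5.91935) → ×s → (2.03398,-8.09657) → (2.03,-8.10)
v4: (0,5) → rotate → (3.27412,3.77891) → ×s → (4.47838,5.16884) → (4.48,5.17)
v5: (-3.5,4) → rotate → (-0.02594,5.31501) → ×s → (-0.03549,7.26994) → (-0.04,7.27)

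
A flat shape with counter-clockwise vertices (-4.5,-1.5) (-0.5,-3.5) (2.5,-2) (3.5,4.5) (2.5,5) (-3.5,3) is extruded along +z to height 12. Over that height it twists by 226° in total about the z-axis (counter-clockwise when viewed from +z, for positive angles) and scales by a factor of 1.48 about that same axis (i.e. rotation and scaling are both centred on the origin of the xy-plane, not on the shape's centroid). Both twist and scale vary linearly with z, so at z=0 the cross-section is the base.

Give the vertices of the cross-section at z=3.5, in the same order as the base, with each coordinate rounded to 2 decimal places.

t = z/height = 3.5/12 = 0.291667
s = 1 + (scale-1)·z/height = 1 + (1.48-1)·3.5/12 = 1.140000
θ = twist·z/height = 226°·3.5/12 = 65.9167° = 1.150463 rad
cos θ = 0.408065, sin θ = 0.912953 (intermediates below are computed at full precision and shown rounded to 5 d.p.)
v1: (-4.5,-1.5) → rotate → (-0.46686,-4.72039) → ×s → (-0.53222,-5.38124) → (-0.53,-5.38)
v2: (-0.5,-3.5) → rotate → (2.99130,-1.88470) → ×s → (3.41009,-2.14856) → (3.41,-2.15)
v3: (2.5,-2) → rotate → (2.84607,1.46625) → ×s → (3.24452,1.67153) → (3.24,1.67)
v4: (3.5,4.5) → rotate → (-2.68006,5.03163) → ×s → (-3.05527,5.73606) → (-3.06,5.74)
v5: (2.5,5) → rotate → (-3.54460,4.32271) → ×s → (-4.04085,4.92789) → (-4.04,4.93)
v6: (-3.5,3) → rotate → (-4.16709,-1.97114) → ×s → (-4.75048,-2.24710) → (-4.75,-2.25)

Cross-section at z=3.5: (-0.53,-5.38) (3.41,-2.15) (3.24,1.67) (-3.06,5.74) (-4.04,4.93) (-4.75,-2.25)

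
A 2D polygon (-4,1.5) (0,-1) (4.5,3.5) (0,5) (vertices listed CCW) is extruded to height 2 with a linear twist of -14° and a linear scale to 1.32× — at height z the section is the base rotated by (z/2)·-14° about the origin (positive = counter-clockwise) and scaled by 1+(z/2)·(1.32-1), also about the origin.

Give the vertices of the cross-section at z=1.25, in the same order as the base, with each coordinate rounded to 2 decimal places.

Cross-section at z=1.25: (-4.47,2.51) (-0.18,-1.19) (5.98,3.33) (0.91,5.93)

t = z/height = 1.25/2 = 0.625
s = 1 + (scale-1)·z/height = 1 + (1.32-1)·1.25/2 = 1.200000
θ = twist·z/height = -14°·1.25/2 = -8.7500° = -0.152716 rad
cos θ = 0.988362, sin θ = -0.152123 (intermediates below are computed at full precision and shown rounded to 5 d.p.)
v1: (-4,1.5) → rotate → (-3.72526,2.09104) → ×s → (-4.47031,2.50924) → (-4.47,2.51)
v2: (0,-1) → rotate → (-0.15212,-0.98836) → ×s → (-0.18255,-1.18603) → (-0.18,-1.19)
v3: (4.5,3.5) → rotate → (4.98006,2.77471) → ×s → (5.97607,3.32965) → (5.98,3.33)
v4: (0,5) → rotate → (0.76062,4.94181) → ×s → (0.91274,5.93017) → (0.91,5.93)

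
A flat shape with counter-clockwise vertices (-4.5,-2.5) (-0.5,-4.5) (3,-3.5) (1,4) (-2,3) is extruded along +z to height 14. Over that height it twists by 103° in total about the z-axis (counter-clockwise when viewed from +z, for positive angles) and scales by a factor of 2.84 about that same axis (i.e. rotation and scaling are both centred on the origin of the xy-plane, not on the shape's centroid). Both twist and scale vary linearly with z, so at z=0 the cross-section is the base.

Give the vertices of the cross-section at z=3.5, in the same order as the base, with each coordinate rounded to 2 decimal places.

t = z/height = 3.5/14 = 0.25
s = 1 + (scale-1)·z/height = 1 + (2.84-1)·3.5/14 = 1.460000
θ = twist·z/height = 103°·3.5/14 = 25.7500° = 0.449422 rad
cos θ = 0.900698, sin θ = 0.434445 (intermediates below are computed at full precision and shown rounded to 5 d.p.)
v1: (-4.5,-2.5) → rotate → (-2.96703,-4.20675) → ×s → (-4.33186,-6.14185) → (-4.33,-6.14)
v2: (-0.5,-4.5) → rotate → (1.50465,-4.27036) → ×s → (2.19680,-6.23473) → (2.20,-6.23)
v3: (3,-3.5) → rotate → (4.22265,-1.84911) → ×s → (6.16507,-2.69970) → (6.17,-2.70)
v4: (1,4) → rotate → (-0.83708,4.03724) → ×s → (-1.22214,5.89437) → (-1.22,5.89)
v5: (-2,3) → rotate → (-3.10473,1.83320) → ×s → (-4.53291,2.67648) → (-4.53,2.68)

Cross-section at z=3.5: (-4.33,-6.14) (2.20,-6.23) (6.17,-2.70) (-1.22,5.89) (-4.53,2.68)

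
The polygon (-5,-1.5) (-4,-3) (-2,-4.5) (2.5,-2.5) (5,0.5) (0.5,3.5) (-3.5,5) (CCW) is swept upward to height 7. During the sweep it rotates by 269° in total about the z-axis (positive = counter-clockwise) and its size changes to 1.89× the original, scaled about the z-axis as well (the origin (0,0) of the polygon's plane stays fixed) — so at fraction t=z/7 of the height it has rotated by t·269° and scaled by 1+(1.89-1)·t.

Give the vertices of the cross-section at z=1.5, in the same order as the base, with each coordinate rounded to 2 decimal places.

t = z/height = 1.5/7 = 0.214286
s = 1 + (scale-1)·z/height = 1 + (1.89-1)·1.5/7 = 1.190714
θ = twist·z/height = 269°·1.5/7 = 57.6429° = 1.006058 rad
cos θ = 0.535195, sin θ = 0.844728 (intermediates below are computed at full precision and shown rounded to 5 d.p.)
v1: (-5,-1.5) → rotate → (-1.40888,-5.02644) → ×s → (-1.67758,-5.98505) → (-1.68,-5.99)
v2: (-4,-3) → rotate → (0.39341,-4.98450) → ×s → (0.46843,-5.93511) → (0.47,-5.94)
v3: (-2,-4.5) → rotate → (2.73089,-4.09783) → ×s → (3.25171,-4.87935) → (3.25,-4.88)
v4: (2.5,-2.5) → rotate → (3.44981,0.77383) → ×s → (4.10774,0.92141) → (4.11,0.92)
v5: (5,0.5) → rotate → (2.25361,4.49124) → ×s → (2.68341,5.34778) → (2.68,5.35)
v6: (0.5,3.5) → rotate → (-2.68895,2.29555) → ×s → (-3.20177,2.73334) → (-3.20,2.73)
v7: (-3.5,5) → rotate → (-6.09683,-0.28057) → ×s → (-7.25958,-0.33408) → (-7.26,-0.33)

Cross-section at z=1.5: (-1.68,-5.99) (0.47,-5.94) (3.25,-4.88) (4.11,0.92) (2.68,5.35) (-3.20,2.73) (-7.26,-0.33)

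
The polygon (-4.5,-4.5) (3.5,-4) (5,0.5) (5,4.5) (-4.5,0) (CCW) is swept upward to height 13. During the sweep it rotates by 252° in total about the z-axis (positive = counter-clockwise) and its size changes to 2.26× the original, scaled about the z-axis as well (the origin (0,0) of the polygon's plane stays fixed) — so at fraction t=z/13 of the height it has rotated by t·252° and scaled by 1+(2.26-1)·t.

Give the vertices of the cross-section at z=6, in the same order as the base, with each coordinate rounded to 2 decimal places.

t = z/height = 6/13 = 0.461538
s = 1 + (scale-1)·z/height = 1 + (2.26-1)·6/13 = 1.581538
θ = twist·z/height = 252°·6/13 = 116.3077° = 2.029952 rad
cos θ = -0.443192, sin θ = 0.896427 (intermediates below are computed at full precision and shown rounded to 5 d.p.)
v1: (-4.5,-4.5) → rotate → (6.02828,-2.03956) → ×s → (9.53396,-3.22564) → (9.53,-3.23)
v2: (3.5,-4) → rotate → (2.03454,4.91026) → ×s → (3.21770,7.76577) → (3.22,7.77)
v3: (5,0.5) → rotate → (-2.66417,4.26054) → ×s → (-4.21349,6.73821) → (-4.21,6.74)
v4: (5,4.5) → rotate → (-6.24988,2.48777) → ×s → (-9.88442,3.93451) → (-9.88,3.93)
v5: (-4.5,0) → rotate → (1.99436,-4.03392) → ×s → (3.15416,-6.37980) → (3.15,-6.38)

Cross-section at z=6: (9.53,-3.23) (3.22,7.77) (-4.21,6.74) (-9.88,3.93) (3.15,-6.38)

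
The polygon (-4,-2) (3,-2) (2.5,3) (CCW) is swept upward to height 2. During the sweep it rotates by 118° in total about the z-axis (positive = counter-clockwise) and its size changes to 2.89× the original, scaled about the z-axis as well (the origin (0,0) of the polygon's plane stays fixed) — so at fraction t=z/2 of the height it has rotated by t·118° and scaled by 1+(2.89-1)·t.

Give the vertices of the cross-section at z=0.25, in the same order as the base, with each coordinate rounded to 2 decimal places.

Cross-section at z=0.25: (-4.15,-3.65) (4.22,-1.45) (2.04,4.37)

t = z/height = 0.25/2 = 0.125
s = 1 + (scale-1)·z/height = 1 + (2.89-1)·0.25/2 = 1.236250
θ = twist·z/height = 118°·0.25/2 = 14.7500° = 0.257436 rad
cos θ = 0.967046, sin θ = 0.254602 (intermediates below are computed at full precision and shown rounded to 5 d.p.)
v1: (-4,-2) → rotate → (-3.35898,-2.95250) → ×s → (-4.15254,-3.65003) → (-4.15,-3.65)
v2: (3,-2) → rotate → (3.41034,-1.17029) → ×s → (4.21603,-1.44677) → (4.22,-1.45)
v3: (2.5,3) → rotate → (1.65381,3.53764) → ×s → (2.04452,4.37341) → (2.04,4.37)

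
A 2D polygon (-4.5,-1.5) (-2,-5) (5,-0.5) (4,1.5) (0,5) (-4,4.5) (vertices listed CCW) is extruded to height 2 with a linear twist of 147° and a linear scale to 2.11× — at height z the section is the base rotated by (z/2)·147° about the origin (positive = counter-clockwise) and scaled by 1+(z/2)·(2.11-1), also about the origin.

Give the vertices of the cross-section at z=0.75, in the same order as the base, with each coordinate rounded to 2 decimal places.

t = z/height = 0.75/2 = 0.375
s = 1 + (scale-1)·z/height = 1 + (2.11-1)·0.75/2 = 1.416250
θ = twist·z/height = 147°·0.75/2 = 55.1250° = 0.962113 rad
cos θ = 0.571788, sin θ = 0.820401 (intermediates below are computed at full precision and shown rounded to 5 d.p.)
v1: (-4.5,-1.5) → rotate → (-1.34244,-4.54949) → ×s → (-1.90124,-6.44321) → (-1.90,-6.44)
v2: (-2,-5) → rotate → (2.95843,-4.49974) → ×s → (4.18988,-6.37276) → (4.19,-6.37)
v3: (5,-0.5) → rotate → (3.26914,3.81611) → ×s → (4.62992,5.40457) → (4.63,5.40)
v4: (4,1.5) → rotate → (1.05655,4.13929) → ×s → (1.49634,5.86227) → (1.50,5.86)
v5: (0,5) → rotate → (-4.10201,2.85894) → ×s → (-5.80947,4.04897) → (-5.81,4.05)
v6: (-4,4.5) → rotate → (-5.97896,-0.70856) → ×s → (-8.46770,-1.00350) → (-8.47,-1.00)

Cross-section at z=0.75: (-1.90,-6.44) (4.19,-6.37) (4.63,5.40) (1.50,5.86) (-5.81,4.05) (-8.47,-1.00)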